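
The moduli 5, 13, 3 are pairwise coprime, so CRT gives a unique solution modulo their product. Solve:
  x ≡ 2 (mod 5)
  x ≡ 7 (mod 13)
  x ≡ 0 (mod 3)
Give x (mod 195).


Moduli 5, 13, 3 are pairwise coprime; by CRT there is a unique solution modulo M = 5 · 13 · 3 = 195.
Solve pairwise, accumulating the modulus:
  Start with x ≡ 2 (mod 5).
  Combine with x ≡ 7 (mod 13): since gcd(5, 13) = 1, we get a unique residue mod 65.
    Write x = 2 + 5·t and substitute into x ≡ 7 (mod 13): 5·t ≡ 7 − 2 = 5 (mod 13).
    The inverse of 5 mod 13 is 8 (since 5·8 = 40 = 3·13 + 1), so t ≡ 8·5 = 40 ≡ 1 (mod 13).
    Then x = 2 + 5·1 = 7, valid modulo lcm(5, 13) = 65: x ≡ 7 (mod 65).
  Combine with x ≡ 0 (mod 3): since gcd(65, 3) = 1, we get a unique residue mod 195.
    Write x = 7 + 65·t and substitute into x ≡ 0 (mod 3): 65·t ≡ 0 − 7 = -7 (mod 3).
    Reduce coefficients mod 3: 2·t ≡ 2 (mod 3).
    The inverse of 2 mod 3 is 2 (since 2·2 = 4 = 1·3 + 1), so t ≡ 2·2 = 4 ≡ 1 (mod 3).
    Then x = 7 + 65·1 = 72, valid modulo lcm(65, 3) = 195: x ≡ 72 (mod 195).
Verify: 72 mod 5 = 2 ✓, 72 mod 13 = 7 ✓, 72 mod 3 = 0 ✓.

x ≡ 72 (mod 195).


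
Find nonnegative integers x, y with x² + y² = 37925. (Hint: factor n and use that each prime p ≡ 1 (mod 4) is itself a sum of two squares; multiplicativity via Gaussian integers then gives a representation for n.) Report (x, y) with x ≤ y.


Step 1: Factor n = 37925 = 5^2 · 37 · 41.
Step 2: Check the mod-4 condition on each prime factor: 5 ≡ 1 (mod 4), exponent 2; 37 ≡ 1 (mod 4), exponent 1; 41 ≡ 1 (mod 4), exponent 1.
All primes ≡ 3 (mod 4) appear to even exponent (or don't appear), so by the two-squares theorem n IS expressible as a sum of two squares.
Step 3: Build a representation. Group n = k² · m with k = 5 and m = 37 · 41 = 1517 (a product of primes ≡ 1 (mod 4)); a representation of m scales to one of n via (k·x)² + (k·y)² = k²(x² + y²). Each prime p ≡ 1 (mod 4) is itself a sum of two squares; find a² by testing p − a² for a perfect square:
  37: 37 − 1² = 36 = 6² ⇒ 37 = 1² + 6².
  41: 41 − 1² = 40, 41 − 2² = 37, 41 − 3² = 32, 41 − 4² = 25 = 5² ⇒ 41 = 4² + 5².
  Combine using the Brahmagupta–Fibonacci identity (a² + b²)(c² + d²) = (ac − bd)² + (ad + bc)² = (ac + bd)² + (ad − bc)²:
  37 · 41 = 1517: from (1² + 6²)(4² + 5²), take (1·4 − 6·5, 1·5 + 6·4) = (4 − 30, 5 + 24) = (-26, 29); dropping signs (only squares matter) gives (26, 29); check 26² + 29² = 676 + 841 = 1517 ✓.
  Scale by k = 5: (5·26, 5·29) = (130, 145).
Step 4: Order so x ≤ y and verify: 130² + 145² = 16900 + 21025 = 37925 = n. ✓

n = 37925 = 130² + 145² (one valid representation with x ≤ y).


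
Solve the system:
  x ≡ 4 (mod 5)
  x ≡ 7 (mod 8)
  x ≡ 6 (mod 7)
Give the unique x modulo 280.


Moduli 5, 8, 7 are pairwise coprime; by CRT there is a unique solution modulo M = 5 · 8 · 7 = 280.
Solve pairwise, accumulating the modulus:
  Start with x ≡ 4 (mod 5).
  Combine with x ≡ 7 (mod 8): since gcd(5, 8) = 1, we get a unique residue mod 40.
    Write x = 4 + 5·t and substitute into x ≡ 7 (mod 8): 5·t ≡ 7 − 4 = 3 (mod 8).
    The inverse of 5 mod 8 is 5 (since 5·5 = 25 = 3·8 + 1), so t ≡ 5·3 = 15 ≡ 7 (mod 8).
    Then x = 4 + 5·7 = 39, valid modulo lcm(5, 8) = 40: x ≡ 39 (mod 40).
  Combine with x ≡ 6 (mod 7): since gcd(40, 7) = 1, we get a unique residue mod 280.
    Write x = 39 + 40·t and substitute into x ≡ 6 (mod 7): 40·t ≡ 6 − 39 = -33 (mod 7).
    Reduce coefficients mod 7: 5·t ≡ 2 (mod 7).
    The inverse of 5 mod 7 is 3 (since 5·3 = 15 = 2·7 + 1), so t ≡ 3·2 = 6 ≡ 6 (mod 7).
    Then x = 39 + 40·6 = 279, valid modulo lcm(40, 7) = 280: x ≡ 279 (mod 280).
Verify: 279 mod 5 = 4 ✓, 279 mod 8 = 7 ✓, 279 mod 7 = 6 ✓.

x ≡ 279 (mod 280).


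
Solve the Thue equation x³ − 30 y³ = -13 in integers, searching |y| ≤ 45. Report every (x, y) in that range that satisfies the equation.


The equation is x³ - 30y³ = -13. For fixed y, x³ = 30·y³ − 13, so a solution requires the RHS to be a perfect cube.
Strategy: iterate y from -45 to 45, compute RHS = 30·y³ − 13, and check whether it is a (positive or negative) perfect cube.
Check small values of y:
  y = 0: RHS = -13 is not a perfect cube.
  y = 1: RHS = 17 is not a perfect cube.
  y = -1: RHS = -43 is not a perfect cube.
  y = 2: RHS = 227 is not a perfect cube.
  y = -2: RHS = -253 is not a perfect cube.
  y = 3: RHS = 797 is not a perfect cube.
  y = -3: RHS = -823 is not a perfect cube.
Continuing the search up to |y| = 45 finds no solutions either.
No (x, y) in the scanned range satisfies the equation.

No integer solutions with |y| ≤ 45.


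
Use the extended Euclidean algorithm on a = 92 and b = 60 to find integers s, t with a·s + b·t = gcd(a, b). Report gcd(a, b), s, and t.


Euclidean algorithm on (92, 60) — divide until remainder is 0:
  92 = 1 · 60 + 32
  60 = 1 · 32 + 28
  32 = 1 · 28 + 4
  28 = 7 · 4 + 0
gcd(92, 60) = 4.
Track Bezout coefficients alongside the remainders: start with r₀ = 92 = a·1 + b·0 (s = 1, t = 0) and r₁ = 60 = a·0 + b·1 (s = 0, t = 1); each new remainder r_{k+1} = r_{k-1} − q_k·r_k inherits s_{k+1} = s_{k-1} − q_k·s_k, t_{k+1} = t_{k-1} − q_k·t_k, so r_k = a·s_k + b·t_k at every step:
  q = 1: r = 32, s = 1 − 1·0 = 1, t = 0 − 1·1 = -1  (check: 92·1 + 60·(-1) = 32)
  q = 1: r = 28, s = 0 − 1·1 = -1, t = 1 − 1·(-1) = 2  (check: 92·(-1) + 60·2 = 28)
  q = 1: r = 4, s = 1 − 1·(-1) = 2, t = -1 − 1·2 = -3  (check: 92·2 + 60·(-3) = 4)
The row with r = 4 (the gcd) gives the Bezout coefficients s = 2, t = -3.
Result: 92 · (2) + 60 · (-3) = 4.

gcd(92, 60) = 4; s = 2, t = -3 (check: 92·2 + 60·(-3) = 4).


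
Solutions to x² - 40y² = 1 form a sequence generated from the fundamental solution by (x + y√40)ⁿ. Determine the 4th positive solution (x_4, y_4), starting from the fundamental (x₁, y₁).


Step 1: Find the fundamental solution (x₁, y₁) of x² - 40y² = 1.
  Expand √40 as a continued fraction. a₀ = ⌊√40⌋ = 6; iterate m_{k+1} = d_k·a_k − m_k, d_{k+1} = (40 − m_{k+1}²)/d_k, a_{k+1} = ⌊(a₀ + m_{k+1})/d_{k+1}⌋ (starting m₀ = 0, d₀ = 1), with convergents p_k = a_k·p_{k-1} + p_{k-2}, q_k = a_k·q_{k-1} + q_{k-2} (p₋₁ = 1, q₋₁ = 0):
  k = 0: a₀ = 6; p₀/q₀ = 6/1; p₀² − 40·q₀² = 36 − 40 = -4.
  k = 1: m = 6, d = 4, a = ⌊(6 + 6)/4⌋ = 3; p/q = (3·6 + 1)/(3·1 + 0) = 19/3; p² − 40·q² = 361 − 360 = 1.
  The first convergent with p² − 40·q² = 1 gives the fundamental solution (x₁, y₁) = (19, 3).
Step 2: Apply the recurrence (x_{n+1}, y_{n+1}) = (x₁x_n + 40y₁y_n, x₁y_n + y₁x_n) repeatedly.
  From (x_1, y_1) = (19, 3): x_2 = 19·19 + 40·3·3 = 721; y_2 = 19·3 + 3·19 = 114.
  From (x_2, y_2) = (721, 114): x_3 = 19·721 + 40·3·114 = 27379; y_3 = 19·114 + 3·721 = 4329.
  From (x_3, y_3) = (27379, 4329): x_4 = 19·27379 + 40·3·4329 = 1039681; y_4 = 19·4329 + 3·27379 = 164388.
Step 3: Verify x_4² - 40·y_4² = 1080936581761 - 1080936581760 = 1 (should be 1). ✓

(x_1, y_1) = (19, 3); (x_4, y_4) = (1039681, 164388).


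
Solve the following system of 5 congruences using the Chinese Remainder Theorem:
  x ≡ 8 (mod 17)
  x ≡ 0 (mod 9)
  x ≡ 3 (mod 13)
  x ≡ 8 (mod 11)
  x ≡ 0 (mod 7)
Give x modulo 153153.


Product of moduli M = 17 · 9 · 13 · 11 · 7 = 153153.
Merge one congruence at a time:
  Start: x ≡ 8 (mod 17).
  Combine with x ≡ 0 (mod 9); new modulus lcm = 153.
    Write x = 8 + 17·t and substitute into x ≡ 0 (mod 9): 17·t ≡ 0 − 8 = -8 (mod 9).
    Reduce coefficients mod 9: 8·t ≡ 1 (mod 9).
    The inverse of 8 mod 9 is 8 (since 8·8 = 64 = 7·9 + 1), so t ≡ 8·1 = 8 ≡ 8 (mod 9).
    Then x = 8 + 17·8 = 144, valid modulo lcm(17, 9) = 153: x ≡ 144 (mod 153).
  Combine with x ≡ 3 (mod 13); new modulus lcm = 1989.
    Write x = 144 + 153·t and substitute into x ≡ 3 (mod 13): 153·t ≡ 3 − 144 = -141 (mod 13).
    Reduce coefficients mod 13: 10·t ≡ 2 (mod 13).
    The inverse of 10 mod 13 is 4 (since 10·4 = 40 = 3·13 + 1), so t ≡ 4·2 = 8 ≡ 8 (mod 13).
    Then x = 144 + 153·8 = 1368, valid modulo lcm(153, 13) = 1989: x ≡ 1368 (mod 1989).
  Combine with x ≡ 8 (mod 11); new modulus lcm = 21879.
    Write x = 1368 + 1989·t and substitute into x ≡ 8 (mod 11): 1989·t ≡ 8 − 1368 = -1360 (mod 11).
    Reduce coefficients mod 11: 9·t ≡ 4 (mod 11).
    The inverse of 9 mod 11 is 5 (since 9·5 = 45 = 4·11 + 1), so t ≡ 5·4 = 20 ≡ 9 (mod 11).
    Then x = 1368 + 1989·9 = 19269, valid modulo lcm(1989, 11) = 21879: x ≡ 19269 (mod 21879).
  Combine with x ≡ 0 (mod 7); new modulus lcm = 153153.
    Write x = 19269 + 21879·t and substitute into x ≡ 0 (mod 7): 21879·t ≡ 0 − 19269 = -19269 (mod 7).
    Reduce coefficients mod 7: 4·t ≡ 2 (mod 7).
    The inverse of 4 mod 7 is 2 (since 4·2 = 8 = 1·7 + 1), so t ≡ 2·2 = 4 ≡ 4 (mod 7).
    Then x = 19269 + 21879·4 = 106785, valid modulo lcm(21879, 7) = 153153: x ≡ 106785 (mod 153153).
Verify against each original: 106785 mod 17 = 8, 106785 mod 9 = 0, 106785 mod 13 = 3, 106785 mod 11 = 8, 106785 mod 7 = 0.

x ≡ 106785 (mod 153153).


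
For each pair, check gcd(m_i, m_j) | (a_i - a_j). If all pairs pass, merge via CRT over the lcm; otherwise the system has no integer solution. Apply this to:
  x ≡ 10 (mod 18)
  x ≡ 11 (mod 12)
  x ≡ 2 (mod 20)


Moduli 18, 12, 20 are not pairwise coprime, so CRT works modulo lcm(m_i) when all pairwise compatibility conditions hold.
Pairwise compatibility: gcd(m_i, m_j) must divide a_i - a_j for every pair.
Merge one congruence at a time:
  Start: x ≡ 10 (mod 18).
  Combine with x ≡ 11 (mod 12): gcd(18, 12) = 6, and 11 - 10 = 1 is NOT divisible by 6.
    ⇒ system is inconsistent (no integer solution).

No solution (the system is inconsistent).


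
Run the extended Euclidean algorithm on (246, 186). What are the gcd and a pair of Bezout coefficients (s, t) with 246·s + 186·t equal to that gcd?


Euclidean algorithm on (246, 186) — divide until remainder is 0:
  246 = 1 · 186 + 60
  186 = 3 · 60 + 6
  60 = 10 · 6 + 0
gcd(246, 186) = 6.
Track Bezout coefficients alongside the remainders: start with r₀ = 246 = a·1 + b·0 (s = 1, t = 0) and r₁ = 186 = a·0 + b·1 (s = 0, t = 1); each new remainder r_{k+1} = r_{k-1} − q_k·r_k inherits s_{k+1} = s_{k-1} − q_k·s_k, t_{k+1} = t_{k-1} − q_k·t_k, so r_k = a·s_k + b·t_k at every step:
  q = 1: r = 60, s = 1 − 1·0 = 1, t = 0 − 1·1 = -1  (check: 246·1 + 186·(-1) = 60)
  q = 3: r = 6, s = 0 − 3·1 = -3, t = 1 − 3·(-1) = 4  (check: 246·(-3) + 186·4 = 6)
The row with r = 6 (the gcd) gives the Bezout coefficients s = -3, t = 4.
Result: 246 · (-3) + 186 · (4) = 6.

gcd(246, 186) = 6; s = -3, t = 4 (check: 246·(-3) + 186·4 = 6).


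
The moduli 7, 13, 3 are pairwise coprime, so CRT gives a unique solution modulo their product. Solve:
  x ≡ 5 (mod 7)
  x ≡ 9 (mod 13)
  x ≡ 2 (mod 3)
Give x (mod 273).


Moduli 7, 13, 3 are pairwise coprime; by CRT there is a unique solution modulo M = 7 · 13 · 3 = 273.
Solve pairwise, accumulating the modulus:
  Start with x ≡ 5 (mod 7).
  Combine with x ≡ 9 (mod 13): since gcd(7, 13) = 1, we get a unique residue mod 91.
    Write x = 5 + 7·t and substitute into x ≡ 9 (mod 13): 7·t ≡ 9 − 5 = 4 (mod 13).
    The inverse of 7 mod 13 is 2 (since 7·2 = 14 = 1·13 + 1), so t ≡ 2·4 = 8 ≡ 8 (mod 13).
    Then x = 5 + 7·8 = 61, valid modulo lcm(7, 13) = 91: x ≡ 61 (mod 91).
  Combine with x ≡ 2 (mod 3): since gcd(91, 3) = 1, we get a unique residue mod 273.
    Write x = 61 + 91·t and substitute into x ≡ 2 (mod 3): 91·t ≡ 2 − 61 = -59 (mod 3).
    Reduce coefficients mod 3: 1·t ≡ 1 (mod 3).
    So t ≡ 1 (mod 3).
    Then x = 61 + 91·1 = 152, valid modulo lcm(91, 3) = 273: x ≡ 152 (mod 273).
Verify: 152 mod 7 = 5 ✓, 152 mod 13 = 9 ✓, 152 mod 3 = 2 ✓.

x ≡ 152 (mod 273).


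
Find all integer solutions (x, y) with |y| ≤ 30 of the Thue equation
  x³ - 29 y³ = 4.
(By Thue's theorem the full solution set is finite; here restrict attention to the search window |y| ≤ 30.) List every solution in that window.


The equation is x³ - 29y³ = 4. For fixed y, x³ = 29·y³ + 4, so a solution requires the RHS to be a perfect cube.
Strategy: iterate y from -30 to 30, compute RHS = 29·y³ + 4, and check whether it is a (positive or negative) perfect cube.
Check small values of y:
  y = 0: RHS = 4 is not a perfect cube.
  y = 1: RHS = 33 is not a perfect cube.
  y = -1: RHS = -25 is not a perfect cube.
  y = 2: RHS = 236 is not a perfect cube.
  y = -2: RHS = -228 is not a perfect cube.
  y = 3: RHS = 787 is not a perfect cube.
  y = -3: RHS = -779 is not a perfect cube.
Continuing the search up to |y| = 30 finds no solutions either.
No (x, y) in the scanned range satisfies the equation.

No integer solutions with |y| ≤ 30.


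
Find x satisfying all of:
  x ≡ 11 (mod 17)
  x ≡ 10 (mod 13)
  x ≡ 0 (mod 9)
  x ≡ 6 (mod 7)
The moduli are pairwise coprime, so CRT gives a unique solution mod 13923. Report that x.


Product of moduli M = 17 · 13 · 9 · 7 = 13923.
Merge one congruence at a time:
  Start: x ≡ 11 (mod 17).
  Combine with x ≡ 10 (mod 13); new modulus lcm = 221.
    Write x = 11 + 17·t and substitute into x ≡ 10 (mod 13): 17·t ≡ 10 − 11 = -1 (mod 13).
    Reduce coefficients mod 13: 4·t ≡ 12 (mod 13).
    The inverse of 4 mod 13 is 10 (since 4·10 = 40 = 3·13 + 1), so t ≡ 10·12 = 120 ≡ 3 (mod 13).
    Then x = 11 + 17·3 = 62, valid modulo lcm(17, 13) = 221: x ≡ 62 (mod 221).
  Combine with x ≡ 0 (mod 9); new modulus lcm = 1989.
    Write x = 62 + 221·t and substitute into x ≡ 0 (mod 9): 221·t ≡ 0 − 62 = -62 (mod 9).
    Reduce coefficients mod 9: 5·t ≡ 1 (mod 9).
    The inverse of 5 mod 9 is 2 (since 5·2 = 10 = 1·9 + 1), so t ≡ 2·1 = 2 ≡ 2 (mod 9).
    Then x = 62 + 221·2 = 504, valid modulo lcm(221, 9) = 1989: x ≡ 504 (mod 1989).
  Combine with x ≡ 6 (mod 7); new modulus lcm = 13923.
    Write x = 504 + 1989·t and substitute into x ≡ 6 (mod 7): 1989·t ≡ 6 − 504 = -498 (mod 7).
    Reduce coefficients mod 7: 1·t ≡ 6 (mod 7).
    So t ≡ 6 (mod 7).
    Then x = 504 + 1989·6 = 12438, valid modulo lcm(1989, 7) = 13923: x ≡ 12438 (mod 13923).
Verify against each original: 12438 mod 17 = 11, 12438 mod 13 = 10, 12438 mod 9 = 0, 12438 mod 7 = 6.

x ≡ 12438 (mod 13923).


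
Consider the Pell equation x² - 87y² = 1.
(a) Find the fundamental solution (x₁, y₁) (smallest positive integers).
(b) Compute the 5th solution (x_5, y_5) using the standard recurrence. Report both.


Step 1: Find the fundamental solution (x₁, y₁) of x² - 87y² = 1.
  Expand √87 as a continued fraction. a₀ = ⌊√87⌋ = 9; iterate m_{k+1} = d_k·a_k − m_k, d_{k+1} = (87 − m_{k+1}²)/d_k, a_{k+1} = ⌊(a₀ + m_{k+1})/d_{k+1}⌋ (starting m₀ = 0, d₀ = 1), with convergents p_k = a_k·p_{k-1} + p_{k-2}, q_k = a_k·q_{k-1} + q_{k-2} (p₋₁ = 1, q₋₁ = 0):
  k = 0: a₀ = 9; p₀/q₀ = 9/1; p₀² − 87·q₀² = 81 − 87 = -6.
  k = 1: m = 9, d = 6, a = ⌊(9 + 9)/6⌋ = 3; p/q = (3·9 + 1)/(3·1 + 0) = 28/3; p² − 87·q² = 784 − 783 = 1.
  The first convergent with p² − 87·q² = 1 gives the fundamental solution (x₁, y₁) = (28, 3).
Step 2: Apply the recurrence (x_{n+1}, y_{n+1}) = (x₁x_n + 87y₁y_n, x₁y_n + y₁x_n) repeatedly.
  From (x_1, y_1) = (28, 3): x_2 = 28·28 + 87·3·3 = 1567; y_2 = 28·3 + 3·28 = 168.
  From (x_2, y_2) = (1567, 168): x_3 = 28·1567 + 87·3·168 = 87724; y_3 = 28·168 + 3·1567 = 9405.
  From (x_3, y_3) = (87724, 9405): x_4 = 28·87724 + 87·3·9405 = 4910977; y_4 = 28·9405 + 3·87724 = 526512.
  From (x_4, y_4) = (4910977, 526512): x_5 = 28·4910977 + 87·3·526512 = 274926988; y_5 = 28·526512 + 3·4910977 = 29475267.
Step 3: Verify x_5² - 87·y_5² = 75584848730752144 - 75584848730752143 = 1 (should be 1). ✓

(x_1, y_1) = (28, 3); (x_5, y_5) = (274926988, 29475267).


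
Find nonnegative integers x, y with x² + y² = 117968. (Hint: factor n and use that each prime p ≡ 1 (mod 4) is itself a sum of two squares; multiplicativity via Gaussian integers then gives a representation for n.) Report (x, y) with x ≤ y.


Step 1: Factor n = 117968 = 2^4 · 73 · 101.
Step 2: Check the mod-4 condition on each prime factor: 2 = 2 (special); 73 ≡ 1 (mod 4), exponent 1; 101 ≡ 1 (mod 4), exponent 1.
All primes ≡ 3 (mod 4) appear to even exponent (or don't appear), so by the two-squares theorem n IS expressible as a sum of two squares.
Step 3: Build a representation. Group n = k² · m with k = 4 and m = 73 · 101 = 7373 (a product of primes ≡ 1 (mod 4)); a representation of m scales to one of n via (k·x)² + (k·y)² = k²(x² + y²). Each prime p ≡ 1 (mod 4) is itself a sum of two squares; find a² by testing p − a² for a perfect square:
  73: 73 − 1² = 72, 73 − 2² = 69, 73 − 3² = 64 = 8² ⇒ 73 = 3² + 8².
  101: 101 − 1² = 100 = 10² ⇒ 101 = 1² + 10².
  Combine using the Brahmagupta–Fibonacci identity (a² + b²)(c² + d²) = (ac − bd)² + (ad + bc)² = (ac + bd)² + (ad − bc)²:
  73 · 101 = 7373: from (3² + 8²)(1² + 10²), take (3·1 − 8·10, 3·10 + 8·1) = (3 − 80, 30 + 8) = (-77, 38); dropping signs (only squares matter) gives (77, 38); check 77² + 38² = 5929 + 1444 = 7373 ✓.
  Scale by k = 4: (4·77, 4·38) = (308, 152).
Step 4: Order so x ≤ y and verify: 152² + 308² = 23104 + 94864 = 117968 = n. ✓

n = 117968 = 152² + 308² (one valid representation with x ≤ y).


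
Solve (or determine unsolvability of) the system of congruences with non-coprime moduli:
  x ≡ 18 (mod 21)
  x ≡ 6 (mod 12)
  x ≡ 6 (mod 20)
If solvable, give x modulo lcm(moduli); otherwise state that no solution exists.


Moduli 21, 12, 20 are not pairwise coprime, so CRT works modulo lcm(m_i) when all pairwise compatibility conditions hold.
Pairwise compatibility: gcd(m_i, m_j) must divide a_i - a_j for every pair.
Merge one congruence at a time:
  Start: x ≡ 18 (mod 21).
  Combine with x ≡ 6 (mod 12): gcd(21, 12) = 3; 6 - 18 = -12, which IS divisible by 3, so compatible.
    Write x = 18 + 21·t and substitute into x ≡ 6 (mod 12): 21·t ≡ 6 − 18 = -12 (mod 12).
    Divide the congruence (and modulus) by g = 3: 7·t ≡ -4 (mod 4).
    Reduce coefficients mod 4: 3·t ≡ 0 (mod 4).
    The inverse of 3 mod 4 is 3 (since 3·3 = 9 = 2·4 + 1), so t ≡ 3·0 = 0 ≡ 0 (mod 4).
    Then x = 18 + 21·0 = 18, valid modulo lcm(21, 12) = 84: x ≡ 18 (mod 84).
  Combine with x ≡ 6 (mod 20): gcd(84, 20) = 4; 6 - 18 = -12, which IS divisible by 4, so compatible.
    Write x = 18 + 84·t and substitute into x ≡ 6 (mod 20): 84·t ≡ 6 − 18 = -12 (mod 20).
    Divide the congruence (and modulus) by g = 4: 21·t ≡ -3 (mod 5).
    Reduce coefficients mod 5: 1·t ≡ 2 (mod 5).
    So t ≡ 2 (mod 5).
    Then x = 18 + 84·2 = 186, valid modulo lcm(84, 20) = 420: x ≡ 186 (mod 420).
Verify: 186 mod 21 = 18, 186 mod 12 = 6, 186 mod 20 = 6.

x ≡ 186 (mod 420).


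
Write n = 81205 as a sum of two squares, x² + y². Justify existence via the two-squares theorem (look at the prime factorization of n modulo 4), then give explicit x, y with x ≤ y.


Step 1: Factor n = 81205 = 5 · 109 · 149.
Step 2: Check the mod-4 condition on each prime factor: 5 ≡ 1 (mod 4), exponent 1; 109 ≡ 1 (mod 4), exponent 1; 149 ≡ 1 (mod 4), exponent 1.
All primes ≡ 3 (mod 4) appear to even exponent (or don't appear), so by the two-squares theorem n IS expressible as a sum of two squares.
Step 3: Build a representation. Here n = 5 · 109 · 149 is a product of primes ≡ 1 (mod 4). Each prime p ≡ 1 (mod 4) is itself a sum of two squares; find a² by testing p − a² for a perfect square:
  5: 5 − 1² = 4 = 2² ⇒ 5 = 1² + 2².
  109: 109 − 1² = 108, 109 − 2² = 105, 109 − 3² = 100 = 10² ⇒ 109 = 3² + 10².
  149: 149 − 1² = 148, 149 − 2² = 145, 149 − 3² = 140, 149 − 4² = 133, 149 − 5² = 124, 149 − 6² = 113, 149 − 7² = 100 = 10² ⇒ 149 = 7² + 10².
  Combine using the Brahmagupta–Fibonacci identity (a² + b²)(c² + d²) = (ac − bd)² + (ad + bc)² = (ac + bd)² + (ad − bc)²:
  5 · 109 = 545: from (1² + 2²)(3² + 10²), take (1·3 − 2·10, 1·10 + 2·3) = (3 − 20, 10 + 6) = (-17, 16); dropping signs (only squares matter) gives (17, 16); check 17² + 16² = 289 + 256 = 545 ✓.
  545 · 149 = 81205: from (17² + 16²)(7² + 10²), take (17·7 − 16·10, 17·10 + 16·7) = (119 − 160, 170 + 112) = (-41, 282); dropping signs (only squares matter) gives (41, 282); check 41² + 282² = 1681 + 79524 = 81205 ✓.
Step 4: Order so x ≤ y and verify: 41² + 282² = 1681 + 79524 = 81205 = n. ✓

n = 81205 = 41² + 282² (one valid representation with x ≤ y).


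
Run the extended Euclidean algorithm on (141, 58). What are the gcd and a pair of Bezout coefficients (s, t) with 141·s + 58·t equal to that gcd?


Euclidean algorithm on (141, 58) — divide until remainder is 0:
  141 = 2 · 58 + 25
  58 = 2 · 25 + 8
  25 = 3 · 8 + 1
  8 = 8 · 1 + 0
gcd(141, 58) = 1.
Track Bezout coefficients alongside the remainders: start with r₀ = 141 = a·1 + b·0 (s = 1, t = 0) and r₁ = 58 = a·0 + b·1 (s = 0, t = 1); each new remainder r_{k+1} = r_{k-1} − q_k·r_k inherits s_{k+1} = s_{k-1} − q_k·s_k, t_{k+1} = t_{k-1} − q_k·t_k, so r_k = a·s_k + b·t_k at every step:
  q = 2: r = 25, s = 1 − 2·0 = 1, t = 0 − 2·1 = -2  (check: 141·1 + 58·(-2) = 25)
  q = 2: r = 8, s = 0 − 2·1 = -2, t = 1 − 2·(-2) = 5  (check: 141·(-2) + 58·5 = 8)
  q = 3: r = 1, s = 1 − 3·(-2) = 7, t = -2 − 3·5 = -17  (check: 141·7 + 58·(-17) = 1)
The row with r = 1 (the gcd) gives the Bezout coefficients s = 7, t = -17.
Result: 141 · (7) + 58 · (-17) = 1.

gcd(141, 58) = 1; s = 7, t = -17 (check: 141·7 + 58·(-17) = 1).


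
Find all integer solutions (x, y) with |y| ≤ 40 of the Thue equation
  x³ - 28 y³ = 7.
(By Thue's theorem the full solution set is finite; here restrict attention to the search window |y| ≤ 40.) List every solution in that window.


The equation is x³ - 28y³ = 7. For fixed y, x³ = 28·y³ + 7, so a solution requires the RHS to be a perfect cube.
Strategy: iterate y from -40 to 40, compute RHS = 28·y³ + 7, and check whether it is a (positive or negative) perfect cube.
Check small values of y:
  y = 0: RHS = 7 is not a perfect cube.
  y = 1: RHS = 35 is not a perfect cube.
  y = -1: RHS = -21 is not a perfect cube.
  y = 2: RHS = 231 is not a perfect cube.
  y = -2: RHS = -217 is not a perfect cube.
  y = 3: RHS = 763 is not a perfect cube.
  y = -3: RHS = -749 is not a perfect cube.
Continuing the search up to |y| = 40 finds no solutions either.
No (x, y) in the scanned range satisfies the equation.

No integer solutions with |y| ≤ 40.


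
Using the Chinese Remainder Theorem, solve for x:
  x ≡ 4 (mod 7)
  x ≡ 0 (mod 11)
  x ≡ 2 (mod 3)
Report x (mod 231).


Moduli 7, 11, 3 are pairwise coprime; by CRT there is a unique solution modulo M = 7 · 11 · 3 = 231.
Solve pairwise, accumulating the modulus:
  Start with x ≡ 4 (mod 7).
  Combine with x ≡ 0 (mod 11): since gcd(7, 11) = 1, we get a unique residue mod 77.
    Write x = 4 + 7·t and substitute into x ≡ 0 (mod 11): 7·t ≡ 0 − 4 = -4 (mod 11).
    Reduce coefficients mod 11: 7·t ≡ 7 (mod 11).
    The inverse of 7 mod 11 is 8 (since 7·8 = 56 = 5·11 + 1), so t ≡ 8·7 = 56 ≡ 1 (mod 11).
    Then x = 4 + 7·1 = 11, valid modulo lcm(7, 11) = 77: x ≡ 11 (mod 77).
  Combine with x ≡ 2 (mod 3): since gcd(77, 3) = 1, we get a unique residue mod 231.
    Write x = 11 + 77·t and substitute into x ≡ 2 (mod 3): 77·t ≡ 2 − 11 = -9 (mod 3).
    Reduce coefficients mod 3: 2·t ≡ 0 (mod 3).
    The inverse of 2 mod 3 is 2 (since 2·2 = 4 = 1·3 + 1), so t ≡ 2·0 = 0 ≡ 0 (mod 3).
    Then x = 11 + 77·0 = 11, valid modulo lcm(77, 3) = 231: x ≡ 11 (mod 231).
Verify: 11 mod 7 = 4 ✓, 11 mod 11 = 0 ✓, 11 mod 3 = 2 ✓.

x ≡ 11 (mod 231).


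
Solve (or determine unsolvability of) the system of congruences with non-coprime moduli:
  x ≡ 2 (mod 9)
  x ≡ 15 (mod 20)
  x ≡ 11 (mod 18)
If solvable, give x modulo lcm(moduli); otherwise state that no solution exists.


Moduli 9, 20, 18 are not pairwise coprime, so CRT works modulo lcm(m_i) when all pairwise compatibility conditions hold.
Pairwise compatibility: gcd(m_i, m_j) must divide a_i - a_j for every pair.
Merge one congruence at a time:
  Start: x ≡ 2 (mod 9).
  Combine with x ≡ 15 (mod 20): gcd(9, 20) = 1; 15 - 2 = 13, which IS divisible by 1, so compatible.
    Write x = 2 + 9·t and substitute into x ≡ 15 (mod 20): 9·t ≡ 15 − 2 = 13 (mod 20).
    The inverse of 9 mod 20 is 9 (since 9·9 = 81 = 4·20 + 1), so t ≡ 9·13 = 117 ≡ 17 (mod 20).
    Then x = 2 + 9·17 = 155, valid modulo lcm(9, 20) = 180: x ≡ 155 (mod 180).
  Combine with x ≡ 11 (mod 18): gcd(180, 18) = 18; 11 - 155 = -144, which IS divisible by 18, so compatible.
    Write x = 155 + 180·t and substitute into x ≡ 11 (mod 18): 180·t ≡ 11 − 155 = -144 (mod 18).
    Divide the congruence (and modulus) by g = 18: 10·t ≡ -8 (mod 1).
    Modulo 1 every t works; take t = 0.
    Then x = 155 + 180·0 = 155, valid modulo lcm(180, 18) = 180: x ≡ 155 (mod 180).
Verify: 155 mod 9 = 2, 155 mod 20 = 15, 155 mod 18 = 11.

x ≡ 155 (mod 180).


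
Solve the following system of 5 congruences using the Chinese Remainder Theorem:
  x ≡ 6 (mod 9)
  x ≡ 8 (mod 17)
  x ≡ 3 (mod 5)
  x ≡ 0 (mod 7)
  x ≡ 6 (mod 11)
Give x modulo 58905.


Product of moduli M = 9 · 17 · 5 · 7 · 11 = 58905.
Merge one congruence at a time:
  Start: x ≡ 6 (mod 9).
  Combine with x ≡ 8 (mod 17); new modulus lcm = 153.
    Write x = 6 + 9·t and substitute into x ≡ 8 (mod 17): 9·t ≡ 8 − 6 = 2 (mod 17).
    The inverse of 9 mod 17 is 2 (since 9·2 = 18 = 1·17 + 1), so t ≡ 2·2 = 4 ≡ 4 (mod 17).
    Then x = 6 + 9·4 = 42, valid modulo lcm(9, 17) = 153: x ≡ 42 (mod 153).
  Combine with x ≡ 3 (mod 5); new modulus lcm = 765.
    Write x = 42 + 153·t and substitute into x ≡ 3 (mod 5): 153·t ≡ 3 − 42 = -39 (mod 5).
    Reduce coefficients mod 5: 3·t ≡ 1 (mod 5).
    The inverse of 3 mod 5 is 2 (since 3·2 = 6 = 1·5 + 1), so t ≡ 2·1 = 2 ≡ 2 (mod 5).
    Then x = 42 + 153·2 = 348, valid modulo lcm(153, 5) = 765: x ≡ 348 (mod 765).
  Combine with x ≡ 0 (mod 7); new modulus lcm = 5355.
    Write x = 348 + 765·t and substitute into x ≡ 0 (mod 7): 765·t ≡ 0 − 348 = -348 (mod 7).
    Reduce coefficients mod 7: 2·t ≡ 2 (mod 7).
    The inverse of 2 mod 7 is 4 (since 2·4 = 8 = 1·7 + 1), so t ≡ 4·2 = 8 ≡ 1 (mod 7).
    Then x = 348 + 765·1 = 1113, valid modulo lcm(765, 7) = 5355: x ≡ 1113 (mod 5355).
  Combine with x ≡ 6 (mod 11); new modulus lcm = 58905.
    Write x = 1113 + 5355·t and substitute into x ≡ 6 (mod 11): 5355·t ≡ 6 − 1113 = -1107 (mod 11).
    Reduce coefficients mod 11: 9·t ≡ 4 (mod 11).
    The inverse of 9 mod 11 is 5 (since 9·5 = 45 = 4·11 + 1), so t ≡ 5·4 = 20 ≡ 9 (mod 11).
    Then x = 1113 + 5355·9 = 49308, valid modulo lcm(5355, 11) = 58905: x ≡ 49308 (mod 58905).
Verify against each original: 49308 mod 9 = 6, 49308 mod 17 = 8, 49308 mod 5 = 3, 49308 mod 7 = 0, 49308 mod 11 = 6.

x ≡ 49308 (mod 58905).


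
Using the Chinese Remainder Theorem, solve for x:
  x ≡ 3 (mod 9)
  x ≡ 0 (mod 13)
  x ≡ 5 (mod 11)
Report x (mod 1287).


Moduli 9, 13, 11 are pairwise coprime; by CRT there is a unique solution modulo M = 9 · 13 · 11 = 1287.
Solve pairwise, accumulating the modulus:
  Start with x ≡ 3 (mod 9).
  Combine with x ≡ 0 (mod 13): since gcd(9, 13) = 1, we get a unique residue mod 117.
    Write x = 3 + 9·t and substitute into x ≡ 0 (mod 13): 9·t ≡ 0 − 3 = -3 (mod 13).
    Reduce coefficients mod 13: 9·t ≡ 10 (mod 13).
    The inverse of 9 mod 13 is 3 (since 9·3 = 27 = 2·13 + 1), so t ≡ 3·10 = 30 ≡ 4 (mod 13).
    Then x = 3 + 9·4 = 39, valid modulo lcm(9, 13) = 117: x ≡ 39 (mod 117).
  Combine with x ≡ 5 (mod 11): since gcd(117, 11) = 1, we get a unique residue mod 1287.
    Write x = 39 + 117·t and substitute into x ≡ 5 (mod 11): 117·t ≡ 5 − 39 = -34 (mod 11).
    Reduce coefficients mod 11: 7·t ≡ 10 (mod 11).
    The inverse of 7 mod 11 is 8 (since 7·8 = 56 = 5·11 + 1), so t ≡ 8·10 = 80 ≡ 3 (mod 11).
    Then x = 39 + 117·3 = 390, valid modulo lcm(117, 11) = 1287: x ≡ 390 (mod 1287).
Verify: 390 mod 9 = 3 ✓, 390 mod 13 = 0 ✓, 390 mod 11 = 5 ✓.

x ≡ 390 (mod 1287).


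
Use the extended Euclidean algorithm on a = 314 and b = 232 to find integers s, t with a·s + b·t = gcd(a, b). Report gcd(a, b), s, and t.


Euclidean algorithm on (314, 232) — divide until remainder is 0:
  314 = 1 · 232 + 82
  232 = 2 · 82 + 68
  82 = 1 · 68 + 14
  68 = 4 · 14 + 12
  14 = 1 · 12 + 2
  12 = 6 · 2 + 0
gcd(314, 232) = 2.
Track Bezout coefficients alongside the remainders: start with r₀ = 314 = a·1 + b·0 (s = 1, t = 0) and r₁ = 232 = a·0 + b·1 (s = 0, t = 1); each new remainder r_{k+1} = r_{k-1} − q_k·r_k inherits s_{k+1} = s_{k-1} − q_k·s_k, t_{k+1} = t_{k-1} − q_k·t_k, so r_k = a·s_k + b·t_k at every step:
  q = 1: r = 82, s = 1 − 1·0 = 1, t = 0 − 1·1 = -1  (check: 314·1 + 232·(-1) = 82)
  q = 2: r = 68, s = 0 − 2·1 = -2, t = 1 − 2·(-1) = 3  (check: 314·(-2) + 232·3 = 68)
  q = 1: r = 14, s = 1 − 1·(-2) = 3, t = -1 − 1·3 = -4  (check: 314·3 + 232·(-4) = 14)
  q = 4: r = 12, s = -2 − 4·3 = -14, t = 3 − 4·(-4) = 19  (check: 314·(-14) + 232·19 = 12)
  q = 1: r = 2, s = 3 − 1·(-14) = 17, t = -4 − 1·19 = -23  (check: 314·17 + 232·(-23) = 2)
The row with r = 2 (the gcd) gives the Bezout coefficients s = 17, t = -23.
Result: 314 · (17) + 232 · (-23) = 2.

gcd(314, 232) = 2; s = 17, t = -23 (check: 314·17 + 232·(-23) = 2).


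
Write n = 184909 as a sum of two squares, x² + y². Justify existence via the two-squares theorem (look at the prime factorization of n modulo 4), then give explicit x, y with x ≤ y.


Step 1: Factor n = 184909 = 17 · 73 · 149.
Step 2: Check the mod-4 condition on each prime factor: 17 ≡ 1 (mod 4), exponent 1; 73 ≡ 1 (mod 4), exponent 1; 149 ≡ 1 (mod 4), exponent 1.
All primes ≡ 3 (mod 4) appear to even exponent (or don't appear), so by the two-squares theorem n IS expressible as a sum of two squares.
Step 3: Build a representation. Here n = 17 · 73 · 149 is a product of primes ≡ 1 (mod 4). Each prime p ≡ 1 (mod 4) is itself a sum of two squares; find a² by testing p − a² for a perfect square:
  17: 17 − 1² = 16 = 4² ⇒ 17 = 1² + 4².
  73: 73 − 1² = 72, 73 − 2² = 69, 73 − 3² = 64 = 8² ⇒ 73 = 3² + 8².
  149: 149 − 1² = 148, 149 − 2² = 145, 149 − 3² = 140, 149 − 4² = 133, 149 − 5² = 124, 149 − 6² = 113, 149 − 7² = 100 = 10² ⇒ 149 = 7² + 10².
  Combine using the Brahmagupta–Fibonacci identity (a² + b²)(c² + d²) = (ac − bd)² + (ad + bc)² = (ac + bd)² + (ad − bc)²:
  17 · 73 = 1241: from (1² + 4²)(3² + 8²), take (1·3 − 4·8, 1·8 + 4·3) = (3 − 32, 8 + 12) = (-29, 20); dropping signs (only squares matter) gives (29, 20); check 29² + 20² = 841 + 400 = 1241 ✓.
  1241 · 149 = 184909: from (29² + 20²)(7² + 10²), take (29·7 − 20·10, 29·10 + 20·7) = (203 − 200, 290 + 140) = (3, 430); check 3² + 430² = 9 + 184900 = 184909 ✓.
Step 4: Order so x ≤ y and verify: 3² + 430² = 9 + 184900 = 184909 = n. ✓

n = 184909 = 3² + 430² (one valid representation with x ≤ y).


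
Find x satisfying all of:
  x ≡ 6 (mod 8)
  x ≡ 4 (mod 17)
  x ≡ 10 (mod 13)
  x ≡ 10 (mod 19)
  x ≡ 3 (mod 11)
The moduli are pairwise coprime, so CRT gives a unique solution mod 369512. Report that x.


Product of moduli M = 8 · 17 · 13 · 19 · 11 = 369512.
Merge one congruence at a time:
  Start: x ≡ 6 (mod 8).
  Combine with x ≡ 4 (mod 17); new modulus lcm = 136.
    Write x = 6 + 8·t and substitute into x ≡ 4 (mod 17): 8·t ≡ 4 − 6 = -2 (mod 17).
    Reduce coefficients mod 17: 8·t ≡ 15 (mod 17).
    The inverse of 8 mod 17 is 15 (since 8·15 = 120 = 7·17 + 1), so t ≡ 15·15 = 225 ≡ 4 (mod 17).
    Then x = 6 + 8·4 = 38, valid modulo lcm(8, 17) = 136: x ≡ 38 (mod 136).
  Combine with x ≡ 10 (mod 13); new modulus lcm = 1768.
    Write x = 38 + 136·t and substitute into x ≡ 10 (mod 13): 136·t ≡ 10 − 38 = -28 (mod 13).
    Reduce coefficients mod 13: 6·t ≡ 11 (mod 13).
    The inverse of 6 mod 13 is 11 (since 6·11 = 66 = 5·13 + 1), so t ≡ 11·11 = 121 ≡ 4 (mod 13).
    Then x = 38 + 136·4 = 582, valid modulo lcm(136, 13) = 1768: x ≡ 582 (mod 1768).
  Combine with x ≡ 10 (mod 19); new modulus lcm = 33592.
    Write x = 582 + 1768·t and substitute into x ≡ 10 (mod 19): 1768·t ≡ 10 − 582 = -572 (mod 19).
    Reduce coefficients mod 19: 1·t ≡ 17 (mod 19).
    So t ≡ 17 (mod 19).
    Then x = 582 + 1768·17 = 30638, valid modulo lcm(1768, 19) = 33592: x ≡ 30638 (mod 33592).
  Combine with x ≡ 3 (mod 11); new modulus lcm = 369512.
    Write x = 30638 + 33592·t and substitute into x ≡ 3 (mod 11): 33592·t ≡ 3 − 30638 = -30635 (mod 11).
    Reduce coefficients mod 11: 9·t ≡ 0 (mod 11).
    The inverse of 9 mod 11 is 5 (since 9·5 = 45 = 4·11 + 1), so t ≡ 5·0 = 0 ≡ 0 (mod 11).
    Then x = 30638 + 33592·0 = 30638, valid modulo lcm(33592, 11) = 369512: x ≡ 30638 (mod 369512).
Verify against each original: 30638 mod 8 = 6, 30638 mod 17 = 4, 30638 mod 13 = 10, 30638 mod 19 = 10, 30638 mod 11 = 3.

x ≡ 30638 (mod 369512).


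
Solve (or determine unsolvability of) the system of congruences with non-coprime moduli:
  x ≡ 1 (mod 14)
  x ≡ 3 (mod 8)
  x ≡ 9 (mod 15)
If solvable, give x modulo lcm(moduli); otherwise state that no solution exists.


Moduli 14, 8, 15 are not pairwise coprime, so CRT works modulo lcm(m_i) when all pairwise compatibility conditions hold.
Pairwise compatibility: gcd(m_i, m_j) must divide a_i - a_j for every pair.
Merge one congruence at a time:
  Start: x ≡ 1 (mod 14).
  Combine with x ≡ 3 (mod 8): gcd(14, 8) = 2; 3 - 1 = 2, which IS divisible by 2, so compatible.
    Write x = 1 + 14·t and substitute into x ≡ 3 (mod 8): 14·t ≡ 3 − 1 = 2 (mod 8).
    Divide the congruence (and modulus) by g = 2: 7·t ≡ 1 (mod 4).
    Reduce coefficients mod 4: 3·t ≡ 1 (mod 4).
    The inverse of 3 mod 4 is 3 (since 3·3 = 9 = 2·4 + 1), so t ≡ 3·1 = 3 ≡ 3 (mod 4).
    Then x = 1 + 14·3 = 43, valid modulo lcm(14, 8) = 56: x ≡ 43 (mod 56).
  Combine with x ≡ 9 (mod 15): gcd(56, 15) = 1; 9 - 43 = -34, which IS divisible by 1, so compatible.
    Write x = 43 + 56·t and substitute into x ≡ 9 (mod 15): 56·t ≡ 9 − 43 = -34 (mod 15).
    Reduce coefficients mod 15: 11·t ≡ 11 (mod 15).
    The inverse of 11 mod 15 is 11 (since 11·11 = 121 = 8·15 + 1), so t ≡ 11·11 = 121 ≡ 1 (mod 15).
    Then x = 43 + 56·1 = 99, valid modulo lcm(56, 15) = 840: x ≡ 99 (mod 840).
Verify: 99 mod 14 = 1, 99 mod 8 = 3, 99 mod 15 = 9.

x ≡ 99 (mod 840).


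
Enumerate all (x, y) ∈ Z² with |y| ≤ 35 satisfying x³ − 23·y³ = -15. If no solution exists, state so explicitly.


The equation is x³ - 23y³ = -15. For fixed y, x³ = 23·y³ − 15, so a solution requires the RHS to be a perfect cube.
Strategy: iterate y from -35 to 35, compute RHS = 23·y³ − 15, and check whether it is a (positive or negative) perfect cube.
Check small values of y:
  y = 0: RHS = -15 is not a perfect cube.
  y = 1: RHS = 8 = (2)³ ⇒ x = 2 works.
  y = -1: RHS = -38 is not a perfect cube.
  y = 2: RHS = 169 is not a perfect cube.
  y = -2: RHS = -199 is not a perfect cube.
  y = 3: RHS = 606 is not a perfect cube.
  y = -3: RHS = -636 is not a perfect cube.
Continuing the search up to |y| = 35 finds no further solutions beyond those listed.
Collected solutions: (2, 1).

Solutions (with |y| ≤ 35): (2, 1).


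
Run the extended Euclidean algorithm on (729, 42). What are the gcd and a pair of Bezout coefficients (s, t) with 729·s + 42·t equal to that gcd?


Euclidean algorithm on (729, 42) — divide until remainder is 0:
  729 = 17 · 42 + 15
  42 = 2 · 15 + 12
  15 = 1 · 12 + 3
  12 = 4 · 3 + 0
gcd(729, 42) = 3.
Track Bezout coefficients alongside the remainders: start with r₀ = 729 = a·1 + b·0 (s = 1, t = 0) and r₁ = 42 = a·0 + b·1 (s = 0, t = 1); each new remainder r_{k+1} = r_{k-1} − q_k·r_k inherits s_{k+1} = s_{k-1} − q_k·s_k, t_{k+1} = t_{k-1} − q_k·t_k, so r_k = a·s_k + b·t_k at every step:
  q = 17: r = 15, s = 1 − 17·0 = 1, t = 0 − 17·1 = -17  (check: 729·1 + 42·(-17) = 15)
  q = 2: r = 12, s = 0 − 2·1 = -2, t = 1 − 2·(-17) = 35  (check: 729·(-2) + 42·35 = 12)
  q = 1: r = 3, s = 1 − 1·(-2) = 3, t = -17 − 1·35 = -52  (check: 729·3 + 42·(-52) = 3)
The row with r = 3 (the gcd) gives the Bezout coefficients s = 3, t = -52.
Result: 729 · (3) + 42 · (-52) = 3.

gcd(729, 42) = 3; s = 3, t = -52 (check: 729·3 + 42·(-52) = 3).


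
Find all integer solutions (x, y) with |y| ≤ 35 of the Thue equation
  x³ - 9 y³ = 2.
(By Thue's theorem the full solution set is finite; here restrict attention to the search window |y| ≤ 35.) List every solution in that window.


The equation is x³ - 9y³ = 2. For fixed y, x³ = 9·y³ + 2, so a solution requires the RHS to be a perfect cube.
Strategy: iterate y from -35 to 35, compute RHS = 9·y³ + 2, and check whether it is a (positive or negative) perfect cube.
Check small values of y:
  y = 0: RHS = 2 is not a perfect cube.
  y = 1: RHS = 11 is not a perfect cube.
  y = -1: RHS = -7 is not a perfect cube.
  y = 2: RHS = 74 is not a perfect cube.
  y = -2: RHS = -70 is not a perfect cube.
  y = 3: RHS = 245 is not a perfect cube.
  y = -3: RHS = -241 is not a perfect cube.
Continuing the search up to |y| = 35 finds no solutions either.
No (x, y) in the scanned range satisfies the equation.

No integer solutions with |y| ≤ 35.


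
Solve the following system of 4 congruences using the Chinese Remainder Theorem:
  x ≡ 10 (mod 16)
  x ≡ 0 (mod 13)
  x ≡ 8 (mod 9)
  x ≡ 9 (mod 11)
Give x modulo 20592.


Product of moduli M = 16 · 13 · 9 · 11 = 20592.
Merge one congruence at a time:
  Start: x ≡ 10 (mod 16).
  Combine with x ≡ 0 (mod 13); new modulus lcm = 208.
    Write x = 10 + 16·t and substitute into x ≡ 0 (mod 13): 16·t ≡ 0 − 10 = -10 (mod 13).
    Reduce coefficients mod 13: 3·t ≡ 3 (mod 13).
    The inverse of 3 mod 13 is 9 (since 3·9 = 27 = 2·13 + 1), so t ≡ 9·3 = 27 ≡ 1 (mod 13).
    Then x = 10 + 16·1 = 26, valid modulo lcm(16, 13) = 208: x ≡ 26 (mod 208).
  Combine with x ≡ 8 (mod 9); new modulus lcm = 1872.
    Write x = 26 + 208·t and substitute into x ≡ 8 (mod 9): 208·t ≡ 8 − 26 = -18 (mod 9).
    Reduce coefficients mod 9: 1·t ≡ 0 (mod 9).
    So t ≡ 0 (mod 9).
    Then x = 26 + 208·0 = 26, valid modulo lcm(208, 9) = 1872: x ≡ 26 (mod 1872).
  Combine with x ≡ 9 (mod 11); new modulus lcm = 20592.
    Write x = 26 + 1872·t and substitute into x ≡ 9 (mod 11): 1872·t ≡ 9 − 26 = -17 (mod 11).
    Reduce coefficients mod 11: 2·t ≡ 5 (mod 11).
    The inverse of 2 mod 11 is 6 (since 2·6 = 12 = 1·11 + 1), so t ≡ 6·5 = 30 ≡ 8 (mod 11).
    Then x = 26 + 1872·8 = 15002, valid modulo lcm(1872, 11) = 20592: x ≡ 15002 (mod 20592).
Verify against each original: 15002 mod 16 = 10, 15002 mod 13 = 0, 15002 mod 9 = 8, 15002 mod 11 = 9.

x ≡ 15002 (mod 20592).


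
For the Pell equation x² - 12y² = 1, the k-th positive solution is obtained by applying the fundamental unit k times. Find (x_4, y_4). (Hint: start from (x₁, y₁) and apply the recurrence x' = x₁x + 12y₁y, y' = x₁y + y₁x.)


Step 1: Find the fundamental solution (x₁, y₁) of x² - 12y² = 1.
  Expand √12 as a continued fraction. a₀ = ⌊√12⌋ = 3; iterate m_{k+1} = d_k·a_k − m_k, d_{k+1} = (12 − m_{k+1}²)/d_k, a_{k+1} = ⌊(a₀ + m_{k+1})/d_{k+1}⌋ (starting m₀ = 0, d₀ = 1), with convergents p_k = a_k·p_{k-1} + p_{k-2}, q_k = a_k·q_{k-1} + q_{k-2} (p₋₁ = 1, q₋₁ = 0):
  k = 0: a₀ = 3; p₀/q₀ = 3/1; p₀² − 12·q₀² = 9 − 12 = -3.
  k = 1: m = 3, d = 3, a = ⌊(3 + 3)/3⌋ = 2; p/q = (2·3 + 1)/(2·1 + 0) = 7/2; p² − 12·q² = 49 − 48 = 1.
  The first convergent with p² − 12·q² = 1 gives the fundamental solution (x₁, y₁) = (7, 2).
Step 2: Apply the recurrence (x_{n+1}, y_{n+1}) = (x₁x_n + 12y₁y_n, x₁y_n + y₁x_n) repeatedly.
  From (x_1, y_1) = (7, 2): x_2 = 7·7 + 12·2·2 = 97; y_2 = 7·2 + 2·7 = 28.
  From (x_2, y_2) = (97, 28): x_3 = 7·97 + 12·2·28 = 1351; y_3 = 7·28 + 2·97 = 390.
  From (x_3, y_3) = (1351, 390): x_4 = 7·1351 + 12·2·390 = 18817; y_4 = 7·390 + 2·1351 = 5432.
Step 3: Verify x_4² - 12·y_4² = 354079489 - 354079488 = 1 (should be 1). ✓

(x_1, y_1) = (7, 2); (x_4, y_4) = (18817, 5432).
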